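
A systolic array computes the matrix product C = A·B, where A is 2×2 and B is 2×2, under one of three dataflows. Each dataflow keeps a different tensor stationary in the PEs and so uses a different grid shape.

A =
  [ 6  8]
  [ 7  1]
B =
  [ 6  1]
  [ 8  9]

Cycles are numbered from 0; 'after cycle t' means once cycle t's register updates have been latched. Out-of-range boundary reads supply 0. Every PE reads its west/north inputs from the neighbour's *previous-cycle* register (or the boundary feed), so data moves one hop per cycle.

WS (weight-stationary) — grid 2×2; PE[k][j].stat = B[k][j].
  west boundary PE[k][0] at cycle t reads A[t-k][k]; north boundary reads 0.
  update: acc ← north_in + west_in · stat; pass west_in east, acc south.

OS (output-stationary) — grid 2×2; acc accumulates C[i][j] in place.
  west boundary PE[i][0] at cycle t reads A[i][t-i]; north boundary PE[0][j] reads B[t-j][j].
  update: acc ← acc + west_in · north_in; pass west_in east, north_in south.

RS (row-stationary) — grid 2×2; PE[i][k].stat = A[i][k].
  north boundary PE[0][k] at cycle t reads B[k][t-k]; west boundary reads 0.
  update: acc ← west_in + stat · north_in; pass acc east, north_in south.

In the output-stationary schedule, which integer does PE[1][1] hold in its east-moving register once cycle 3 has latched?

OS (2×2). Following PE[1][1] plus its west/north inputs:
  0: (0,1).acc=0  regs=<0,0>
  0: (1,0).acc=0  regs=<0,0>
  0: (1,1).acc=0  regs=<0,0>
  1: (0,1).acc=6  regs=<6,1>
  1: (1,0).acc=42  regs=<7,6>
  1: (1,1).acc=0  regs=<0,0>
  2: (0,1).acc=78  regs=<8,9>
  2: (1,0).acc=50  regs=<1,8>
  2: (1,1).acc=7  regs=<7,1>
  3: (0,1).acc=78  regs=<0,0>
  3: (1,0).acc=50  regs=<0,0>
  3: (1,1).acc=16  regs=<1,9>

register = 1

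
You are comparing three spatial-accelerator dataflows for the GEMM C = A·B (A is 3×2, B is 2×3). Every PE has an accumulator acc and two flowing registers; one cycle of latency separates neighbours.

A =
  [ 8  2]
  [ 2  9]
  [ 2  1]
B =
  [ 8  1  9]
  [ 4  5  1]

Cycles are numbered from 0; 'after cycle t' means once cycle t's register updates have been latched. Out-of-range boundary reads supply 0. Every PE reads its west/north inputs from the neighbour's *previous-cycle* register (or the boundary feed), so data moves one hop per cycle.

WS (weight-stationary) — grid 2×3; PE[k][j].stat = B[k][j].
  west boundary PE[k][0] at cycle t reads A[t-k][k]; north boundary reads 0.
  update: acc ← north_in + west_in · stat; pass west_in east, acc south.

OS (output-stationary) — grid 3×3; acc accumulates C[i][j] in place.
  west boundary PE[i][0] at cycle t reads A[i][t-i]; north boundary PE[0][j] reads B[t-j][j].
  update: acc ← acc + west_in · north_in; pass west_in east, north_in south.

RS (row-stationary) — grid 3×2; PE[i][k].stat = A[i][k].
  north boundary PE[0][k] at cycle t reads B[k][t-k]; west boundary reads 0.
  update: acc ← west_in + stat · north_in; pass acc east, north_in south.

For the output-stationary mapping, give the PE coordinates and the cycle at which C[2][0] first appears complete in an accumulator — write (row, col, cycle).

OS — PE[2][0] is where C[2][0] collects:
  @0  [2,0]  acc 0  |  →0  ↓0
  @1  [2,0]  acc 0  |  →0  ↓0
  @2  [2,0]  acc 16  |  →2  ↓8
  @3  [2,0]  acc 20  |  →1  ↓4

(row, col, cycle) = (2, 0, 3)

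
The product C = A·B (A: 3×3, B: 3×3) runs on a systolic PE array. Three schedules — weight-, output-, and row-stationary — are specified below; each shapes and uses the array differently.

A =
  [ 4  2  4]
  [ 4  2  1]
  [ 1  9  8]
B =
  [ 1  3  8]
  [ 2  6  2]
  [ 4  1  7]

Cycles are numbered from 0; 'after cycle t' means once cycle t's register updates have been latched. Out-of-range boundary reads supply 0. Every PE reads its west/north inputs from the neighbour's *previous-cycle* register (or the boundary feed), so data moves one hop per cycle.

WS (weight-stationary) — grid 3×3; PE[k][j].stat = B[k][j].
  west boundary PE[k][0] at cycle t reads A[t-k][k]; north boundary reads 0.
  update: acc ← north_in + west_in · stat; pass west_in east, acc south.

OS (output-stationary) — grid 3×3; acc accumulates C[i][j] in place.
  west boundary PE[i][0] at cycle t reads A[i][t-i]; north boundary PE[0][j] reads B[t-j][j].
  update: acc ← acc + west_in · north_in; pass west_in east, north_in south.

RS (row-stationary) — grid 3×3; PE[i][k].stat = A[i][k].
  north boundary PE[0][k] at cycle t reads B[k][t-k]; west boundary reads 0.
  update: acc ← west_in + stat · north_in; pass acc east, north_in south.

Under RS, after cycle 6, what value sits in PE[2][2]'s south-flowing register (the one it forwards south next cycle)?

register = 7

RS 3×3: PE[2][2] cycle-by-cycle (with neighbour feeds):
  cycle 0: PE[1][2] → acc 0, east 0, south 0
  cycle 0: PE[2][1] → acc 0, east 0, south 0
  cycle 0: PE[2][2] → acc 0, east 0, south 0
  cycle 1: PE[1][2] → acc 0, east 0, south 0
  cycle 1: PE[2][1] → acc 0, east 0, south 0
  cycle 1: PE[2][2] → acc 0, east 0, south 0
  cycle 2: PE[1][2] → acc 0, east 0, south 0
  cycle 2: PE[2][1] → acc 0, east 0, south 0
  cycle 2: PE[2][2] → acc 0, east 0, south 0
  cycle 3: PE[1][2] → acc 12, east 12, south 4
  cycle 3: PE[2][1] → acc 19, east 19, south 2
  cycle 3: PE[2][2] → acc 0, east 0, south 0
  cycle 4: PE[1][2] → acc 25, east 25, south 1
  cycle 4: PE[2][1] → acc 57, east 57, south 6
  cycle 4: PE[2][2] → acc 51, east 51, south 4
  cycle 5: PE[1][2] → acc 43, east 43, south 7
  cycle 5: PE[2][1] → acc 26, east 26, south 2
  cycle 5: PE[2][2] → acc 65, east 65, south 1
  cycle 6: PE[1][2] → acc 0, east 0, south 0
  cycle 6: PE[2][1] → acc 0, east 0, south 0
  cycle 6: PE[2][2] → acc 82, east 82, south 7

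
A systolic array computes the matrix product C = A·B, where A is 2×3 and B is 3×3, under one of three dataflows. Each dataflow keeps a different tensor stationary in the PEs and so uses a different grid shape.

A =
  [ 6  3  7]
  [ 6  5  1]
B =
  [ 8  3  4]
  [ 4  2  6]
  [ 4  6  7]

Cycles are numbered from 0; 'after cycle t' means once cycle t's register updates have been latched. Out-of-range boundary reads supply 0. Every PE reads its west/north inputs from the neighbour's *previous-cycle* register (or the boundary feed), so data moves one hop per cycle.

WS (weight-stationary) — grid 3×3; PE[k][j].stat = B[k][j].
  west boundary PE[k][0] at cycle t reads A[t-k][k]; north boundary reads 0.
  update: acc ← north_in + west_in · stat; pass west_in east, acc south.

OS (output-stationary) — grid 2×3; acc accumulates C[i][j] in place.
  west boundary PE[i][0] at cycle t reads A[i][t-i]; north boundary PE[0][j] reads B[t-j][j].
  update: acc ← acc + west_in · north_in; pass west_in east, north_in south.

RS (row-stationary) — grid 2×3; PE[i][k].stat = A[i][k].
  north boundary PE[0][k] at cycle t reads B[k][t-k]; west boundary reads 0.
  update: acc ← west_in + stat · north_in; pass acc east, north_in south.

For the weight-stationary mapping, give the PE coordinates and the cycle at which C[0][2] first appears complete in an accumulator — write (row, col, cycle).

WS — PE[2][2] is where C[0][2] collects:
  step 0 · PE2,2: acc=0; fwd→0 fwd↓0
  step 1 · PE2,2: acc=0; fwd→0 fwd↓0
  step 2 · PE2,2: acc=0; fwd→0 fwd↓0
  step 3 · PE2,2: acc=0; fwd→0 fwd↓0
  step 4 · PE2,2: acc=91; fwd→7 fwd↓91

(row, col, cycle) = (2, 2, 4)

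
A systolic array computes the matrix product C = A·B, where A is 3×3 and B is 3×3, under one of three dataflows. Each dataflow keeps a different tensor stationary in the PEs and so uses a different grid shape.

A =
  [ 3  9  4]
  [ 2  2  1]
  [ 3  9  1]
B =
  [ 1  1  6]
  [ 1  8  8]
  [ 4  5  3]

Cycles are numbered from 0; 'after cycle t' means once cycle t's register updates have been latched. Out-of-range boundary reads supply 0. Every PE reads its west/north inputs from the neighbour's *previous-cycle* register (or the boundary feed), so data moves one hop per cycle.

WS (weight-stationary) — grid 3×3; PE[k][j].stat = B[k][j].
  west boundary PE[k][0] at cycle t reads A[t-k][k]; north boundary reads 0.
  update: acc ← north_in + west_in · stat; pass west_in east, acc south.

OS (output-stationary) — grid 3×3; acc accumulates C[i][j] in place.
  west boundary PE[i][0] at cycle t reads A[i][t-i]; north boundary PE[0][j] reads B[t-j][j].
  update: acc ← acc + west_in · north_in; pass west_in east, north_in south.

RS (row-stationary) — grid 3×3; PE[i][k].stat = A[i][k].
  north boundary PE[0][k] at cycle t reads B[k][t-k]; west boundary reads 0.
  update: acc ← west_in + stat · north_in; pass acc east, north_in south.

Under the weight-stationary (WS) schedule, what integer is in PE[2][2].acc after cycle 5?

WS on a 3×3 grid — tracing PE[2][2] and its feeders:
  after 0 — PE[1][2] acc=0, pass-E 0, pass-S 0
  after 0 — PE[2][1] acc=0, pass-E 0, pass-S 0
  after 0 — PE[2][2] acc=0, pass-E 0, pass-S 0
  after 1 — PE[1][2] acc=0, pass-E 0, pass-S 0
  after 1 — PE[2][1] acc=0, pass-E 0, pass-S 0
  after 1 — PE[2][2] acc=0, pass-E 0, pass-S 0
  after 2 — PE[1][2] acc=0, pass-E 0, pass-S 0
  after 2 — PE[2][1] acc=0, pass-E 0, pass-S 0
  after 2 — PE[2][2] acc=0, pass-E 0, pass-S 0
  after 3 — PE[1][2] acc=90, pass-E 9, pass-S 90
  after 3 — PE[2][1] acc=95, pass-E 4, pass-S 95
  after 3 — PE[2][2] acc=0, pass-E 0, pass-S 0
  after 4 — PE[1][2] acc=28, pass-E 2, pass-S 28
  after 4 — PE[2][1] acc=23, pass-E 1, pass-S 23
  after 4 — PE[2][2] acc=102, pass-E 4, pass-S 102
  after 5 — PE[1][2] acc=90, pass-E 9, pass-S 90
  after 5 — PE[2][1] acc=80, pass-E 1, pass-S 80
  after 5 — PE[2][2] acc=31, pass-E 1, pass-S 31

PE[2][2].acc = 31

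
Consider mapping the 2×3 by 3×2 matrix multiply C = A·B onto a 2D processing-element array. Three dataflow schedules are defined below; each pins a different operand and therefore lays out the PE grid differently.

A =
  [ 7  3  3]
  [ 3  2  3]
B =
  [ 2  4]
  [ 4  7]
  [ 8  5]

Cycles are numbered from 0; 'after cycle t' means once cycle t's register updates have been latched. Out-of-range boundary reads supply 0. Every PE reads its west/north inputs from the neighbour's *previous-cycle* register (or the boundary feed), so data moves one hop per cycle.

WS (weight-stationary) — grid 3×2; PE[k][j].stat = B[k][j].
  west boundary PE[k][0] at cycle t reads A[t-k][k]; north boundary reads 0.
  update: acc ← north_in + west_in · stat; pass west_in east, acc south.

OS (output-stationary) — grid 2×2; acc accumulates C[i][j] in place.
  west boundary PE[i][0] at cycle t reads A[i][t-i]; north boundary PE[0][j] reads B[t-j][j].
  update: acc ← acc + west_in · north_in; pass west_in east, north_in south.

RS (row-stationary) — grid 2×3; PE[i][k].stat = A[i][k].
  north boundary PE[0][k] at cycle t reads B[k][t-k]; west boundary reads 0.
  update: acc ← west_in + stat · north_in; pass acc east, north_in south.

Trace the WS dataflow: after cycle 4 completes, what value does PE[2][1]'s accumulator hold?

PE[2][1].acc = 41

WS 3×2: PE[2][1] cycle-by-cycle (with neighbour feeds):
  t=0 PE[1][1]: acc=0 h=0 v=0
  t=0 PE[2][0]: acc=0 h=0 v=0
  t=0 PE[2][1]: acc=0 h=0 v=0
  t=1 PE[1][1]: acc=0 h=0 v=0
  t=1 PE[2][0]: acc=0 h=0 v=0
  t=1 PE[2][1]: acc=0 h=0 v=0
  t=2 PE[1][1]: acc=49 h=3 v=49
  t=2 PE[2][0]: acc=50 h=3 v=50
  t=2 PE[2][1]: acc=0 h=0 v=0
  t=3 PE[1][1]: acc=26 h=2 v=26
  t=3 PE[2][0]: acc=38 h=3 v=38
  t=3 PE[2][1]: acc=64 h=3 v=64
  t=4 PE[1][1]: acc=0 h=0 v=0
  t=4 PE[2][0]: acc=0 h=0 v=0
  t=4 PE[2][1]: acc=41 h=3 v=41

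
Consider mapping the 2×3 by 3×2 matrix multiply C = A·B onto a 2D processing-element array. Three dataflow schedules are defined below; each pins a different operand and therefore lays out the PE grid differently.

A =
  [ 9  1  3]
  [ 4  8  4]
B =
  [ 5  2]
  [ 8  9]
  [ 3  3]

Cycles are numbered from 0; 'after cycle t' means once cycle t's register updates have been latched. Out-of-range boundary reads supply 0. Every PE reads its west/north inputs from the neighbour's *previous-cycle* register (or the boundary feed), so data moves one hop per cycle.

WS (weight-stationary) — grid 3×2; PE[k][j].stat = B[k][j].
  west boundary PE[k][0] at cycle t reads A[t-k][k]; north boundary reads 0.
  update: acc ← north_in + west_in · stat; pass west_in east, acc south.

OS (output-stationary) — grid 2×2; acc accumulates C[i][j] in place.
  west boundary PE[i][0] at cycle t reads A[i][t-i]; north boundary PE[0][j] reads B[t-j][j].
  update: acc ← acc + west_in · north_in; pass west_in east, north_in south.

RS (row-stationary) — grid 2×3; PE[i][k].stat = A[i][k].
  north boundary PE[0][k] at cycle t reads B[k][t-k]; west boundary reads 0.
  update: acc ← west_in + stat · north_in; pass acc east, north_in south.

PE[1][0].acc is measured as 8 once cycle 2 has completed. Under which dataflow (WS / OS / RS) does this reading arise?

WS (3×2 grid), PE[1][0]:
  t=0 PE[1][0]: acc=0 h=0 v=0
  t=1 PE[1][0]: acc=53 h=1 v=53
  t=2 PE[1][0]: acc=84 h=8 v=84
OS (2×2 grid), PE[1][0]:
  t=0 PE[1][0]: acc=0 h=0 v=0
  t=1 PE[1][0]: acc=20 h=4 v=5
  t=2 PE[1][0]: acc=84 h=8 v=8
RS (2×3 grid), PE[1][0]:
  t=0 PE[1][0]: acc=0 h=0 v=0
  t=1 PE[1][0]: acc=20 h=20 v=5
  t=2 PE[1][0]: acc=8 h=8 v=2

dataflow = RS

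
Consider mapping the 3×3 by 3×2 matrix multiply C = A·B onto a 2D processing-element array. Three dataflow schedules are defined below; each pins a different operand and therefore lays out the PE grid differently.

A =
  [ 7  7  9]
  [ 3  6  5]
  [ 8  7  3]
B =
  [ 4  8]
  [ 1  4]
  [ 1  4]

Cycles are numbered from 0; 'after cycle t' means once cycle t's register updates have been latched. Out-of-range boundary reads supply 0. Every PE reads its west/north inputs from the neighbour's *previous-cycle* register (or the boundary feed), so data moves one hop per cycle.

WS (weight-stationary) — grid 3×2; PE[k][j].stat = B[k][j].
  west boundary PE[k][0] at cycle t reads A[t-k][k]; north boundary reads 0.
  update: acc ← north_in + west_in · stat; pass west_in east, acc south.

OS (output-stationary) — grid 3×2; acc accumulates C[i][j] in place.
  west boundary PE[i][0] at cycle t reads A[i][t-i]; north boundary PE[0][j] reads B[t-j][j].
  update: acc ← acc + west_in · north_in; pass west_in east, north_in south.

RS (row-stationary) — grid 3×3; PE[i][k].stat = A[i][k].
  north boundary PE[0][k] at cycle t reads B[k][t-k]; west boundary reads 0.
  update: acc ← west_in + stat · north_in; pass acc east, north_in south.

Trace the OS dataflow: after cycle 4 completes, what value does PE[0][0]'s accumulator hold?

PE[0][0].acc = 44

OS on a 3×2 grid — tracing PE[0][0] and its feeders:
  step 0 · PE0,0: acc=28; fwd→7 fwd↓4
  step 1 · PE0,0: acc=35; fwd→7 fwd↓1
  step 2 · PE0,0: acc=44; fwd→9 fwd↓1
  step 3 · PE0,0: acc=44; fwd→0 fwd↓0
  step 4 · PE0,0: acc=44; fwd→0 fwd↓0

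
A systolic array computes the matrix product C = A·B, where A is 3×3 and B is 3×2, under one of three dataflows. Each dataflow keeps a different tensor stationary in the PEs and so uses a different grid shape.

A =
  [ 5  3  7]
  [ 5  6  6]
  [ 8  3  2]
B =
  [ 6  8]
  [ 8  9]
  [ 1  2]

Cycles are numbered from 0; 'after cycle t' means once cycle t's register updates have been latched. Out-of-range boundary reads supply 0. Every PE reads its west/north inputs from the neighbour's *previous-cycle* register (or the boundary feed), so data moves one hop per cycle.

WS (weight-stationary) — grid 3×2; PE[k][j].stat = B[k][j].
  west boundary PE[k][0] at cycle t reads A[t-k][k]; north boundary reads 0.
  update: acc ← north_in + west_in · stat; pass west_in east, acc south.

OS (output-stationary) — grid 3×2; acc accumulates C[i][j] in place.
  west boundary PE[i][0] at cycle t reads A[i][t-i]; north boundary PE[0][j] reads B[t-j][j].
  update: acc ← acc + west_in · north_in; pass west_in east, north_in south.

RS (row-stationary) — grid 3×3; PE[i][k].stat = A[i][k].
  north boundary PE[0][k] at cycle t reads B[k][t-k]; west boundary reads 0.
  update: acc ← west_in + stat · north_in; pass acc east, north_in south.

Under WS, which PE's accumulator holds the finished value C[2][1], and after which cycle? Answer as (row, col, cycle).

(row, col, cycle) = (2, 1, 5)

WS: C[2][1] accumulates in PE[2][1]:
  0: (2,1).acc=0  regs=<0,0>
  1: (2,1).acc=0  regs=<0,0>
  2: (2,1).acc=0  regs=<0,0>
  3: (2,1).acc=81  regs=<7,81>
  4: (2,1).acc=106  regs=<6,106>
  5: (2,1).acc=95  regs=<2,95>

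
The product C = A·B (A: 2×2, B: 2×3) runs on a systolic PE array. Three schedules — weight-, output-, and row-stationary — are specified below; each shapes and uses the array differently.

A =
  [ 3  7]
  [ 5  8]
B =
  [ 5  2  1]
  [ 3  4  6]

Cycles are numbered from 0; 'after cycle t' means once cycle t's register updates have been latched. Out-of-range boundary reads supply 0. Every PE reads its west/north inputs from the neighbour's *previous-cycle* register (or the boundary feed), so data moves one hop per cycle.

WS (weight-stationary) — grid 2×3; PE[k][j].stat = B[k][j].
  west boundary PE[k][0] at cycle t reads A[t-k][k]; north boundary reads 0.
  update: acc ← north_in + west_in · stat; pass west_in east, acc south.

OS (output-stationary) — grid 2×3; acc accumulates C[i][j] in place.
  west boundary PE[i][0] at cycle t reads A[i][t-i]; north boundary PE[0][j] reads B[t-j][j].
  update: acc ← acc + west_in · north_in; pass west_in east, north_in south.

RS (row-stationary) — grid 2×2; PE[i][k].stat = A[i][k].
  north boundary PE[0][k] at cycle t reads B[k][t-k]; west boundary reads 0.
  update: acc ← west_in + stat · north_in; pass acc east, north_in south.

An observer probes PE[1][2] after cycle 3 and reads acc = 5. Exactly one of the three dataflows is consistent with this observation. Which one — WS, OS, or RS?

WS [2×3] PE[1][2] across cycles:
  c0 r1c2: 0 / 0 / 0
  c1 r1c2: 0 / 0 / 0
  c2 r1c2: 0 / 0 / 0
  c3 r1c2: 45 / 7 / 45
OS [2×3] PE[1][2] across cycles:
  c0 r1c2: 0 / 0 / 0
  c1 r1c2: 0 / 0 / 0
  c2 r1c2: 0 / 0 / 0
  c3 r1c2: 5 / 5 / 1
— RS: 2×2 array has no PE[1][2].

dataflow = OS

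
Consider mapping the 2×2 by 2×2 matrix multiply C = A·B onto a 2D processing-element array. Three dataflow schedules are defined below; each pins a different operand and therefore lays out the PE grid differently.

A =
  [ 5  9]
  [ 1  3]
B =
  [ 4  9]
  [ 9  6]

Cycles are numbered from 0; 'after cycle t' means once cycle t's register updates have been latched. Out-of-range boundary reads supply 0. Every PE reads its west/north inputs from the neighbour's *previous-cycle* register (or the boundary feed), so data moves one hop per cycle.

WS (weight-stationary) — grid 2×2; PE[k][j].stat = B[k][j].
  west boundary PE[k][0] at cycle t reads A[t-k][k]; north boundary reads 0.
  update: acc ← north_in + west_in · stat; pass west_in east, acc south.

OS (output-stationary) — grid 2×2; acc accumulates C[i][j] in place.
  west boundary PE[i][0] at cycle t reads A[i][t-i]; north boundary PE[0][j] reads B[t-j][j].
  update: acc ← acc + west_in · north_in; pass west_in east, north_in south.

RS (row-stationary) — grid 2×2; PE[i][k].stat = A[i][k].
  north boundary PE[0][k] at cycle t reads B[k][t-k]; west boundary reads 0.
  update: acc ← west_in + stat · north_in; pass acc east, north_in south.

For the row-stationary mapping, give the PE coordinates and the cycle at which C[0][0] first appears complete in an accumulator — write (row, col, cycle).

Under RS, C[0][0] lands at PE[0][1]:
  t=0 PE[0][1]: acc=0 h=0 v=0
  t=1 PE[0][1]: acc=101 h=101 v=9

(row, col, cycle) = (0, 1, 1)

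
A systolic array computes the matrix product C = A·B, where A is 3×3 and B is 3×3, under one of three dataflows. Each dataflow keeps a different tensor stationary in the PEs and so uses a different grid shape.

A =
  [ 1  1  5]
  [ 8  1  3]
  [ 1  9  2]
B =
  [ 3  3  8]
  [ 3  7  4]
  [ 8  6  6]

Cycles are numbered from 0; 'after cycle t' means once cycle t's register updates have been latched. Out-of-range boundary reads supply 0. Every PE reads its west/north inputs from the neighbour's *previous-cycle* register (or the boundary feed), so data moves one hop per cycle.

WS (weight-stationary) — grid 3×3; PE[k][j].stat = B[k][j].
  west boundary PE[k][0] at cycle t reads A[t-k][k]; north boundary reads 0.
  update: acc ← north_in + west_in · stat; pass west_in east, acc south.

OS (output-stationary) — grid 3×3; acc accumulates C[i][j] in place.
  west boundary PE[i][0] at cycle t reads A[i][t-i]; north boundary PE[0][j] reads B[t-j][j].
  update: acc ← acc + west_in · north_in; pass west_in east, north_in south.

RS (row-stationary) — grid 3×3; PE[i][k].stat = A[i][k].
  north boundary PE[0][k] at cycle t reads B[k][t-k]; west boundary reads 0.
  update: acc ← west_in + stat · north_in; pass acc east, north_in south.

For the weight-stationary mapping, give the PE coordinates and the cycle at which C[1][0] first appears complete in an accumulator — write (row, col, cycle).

WS — PE[2][0] is where C[1][0] collects:
  0: (2,0).acc=0  regs=<0,0>
  1: (2,0).acc=0  regs=<0,0>
  2: (2,0).acc=46  regs=<5,46>
  3: (2,0).acc=51  regs=<3,51>

(row, col, cycle) = (2, 0, 3)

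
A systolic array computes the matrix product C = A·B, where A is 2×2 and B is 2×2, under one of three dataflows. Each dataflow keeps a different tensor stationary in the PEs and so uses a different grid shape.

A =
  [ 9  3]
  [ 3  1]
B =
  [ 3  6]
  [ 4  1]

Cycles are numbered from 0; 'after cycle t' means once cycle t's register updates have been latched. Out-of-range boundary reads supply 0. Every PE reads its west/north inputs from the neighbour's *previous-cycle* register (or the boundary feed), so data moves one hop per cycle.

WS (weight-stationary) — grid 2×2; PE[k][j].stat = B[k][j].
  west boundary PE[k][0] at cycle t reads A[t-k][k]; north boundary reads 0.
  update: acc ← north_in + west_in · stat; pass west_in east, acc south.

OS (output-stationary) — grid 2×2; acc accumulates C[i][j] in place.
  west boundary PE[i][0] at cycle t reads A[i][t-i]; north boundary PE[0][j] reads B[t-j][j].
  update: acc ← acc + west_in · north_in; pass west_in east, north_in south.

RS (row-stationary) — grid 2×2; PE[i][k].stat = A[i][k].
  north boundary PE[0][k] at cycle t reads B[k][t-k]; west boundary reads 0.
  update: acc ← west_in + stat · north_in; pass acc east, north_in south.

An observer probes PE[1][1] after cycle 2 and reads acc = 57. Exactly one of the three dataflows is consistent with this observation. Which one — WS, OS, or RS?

dataflow = WS

WS (2×2 grid), PE[1][1]:
  cycle 0: PE[1][1] → acc 0, east 0, south 0
  cycle 1: PE[1][1] → acc 0, east 0, south 0
  cycle 2: PE[1][1] → acc 57, east 3, south 57
OS (2×2 grid), PE[1][1]:
  cycle 0: PE[1][1] → acc 0, east 0, south 0
  cycle 1: PE[1][1] → acc 0, east 0, south 0
  cycle 2: PE[1][1] → acc 18, east 3, south 6
RS (2×2 grid), PE[1][1]:
  cycle 0: PE[1][1] → acc 0, east 0, south 0
  cycle 1: PE[1][1] → acc 0, east 0, south 0
  cycle 2: PE[1][1] → acc 13, east 13, south 4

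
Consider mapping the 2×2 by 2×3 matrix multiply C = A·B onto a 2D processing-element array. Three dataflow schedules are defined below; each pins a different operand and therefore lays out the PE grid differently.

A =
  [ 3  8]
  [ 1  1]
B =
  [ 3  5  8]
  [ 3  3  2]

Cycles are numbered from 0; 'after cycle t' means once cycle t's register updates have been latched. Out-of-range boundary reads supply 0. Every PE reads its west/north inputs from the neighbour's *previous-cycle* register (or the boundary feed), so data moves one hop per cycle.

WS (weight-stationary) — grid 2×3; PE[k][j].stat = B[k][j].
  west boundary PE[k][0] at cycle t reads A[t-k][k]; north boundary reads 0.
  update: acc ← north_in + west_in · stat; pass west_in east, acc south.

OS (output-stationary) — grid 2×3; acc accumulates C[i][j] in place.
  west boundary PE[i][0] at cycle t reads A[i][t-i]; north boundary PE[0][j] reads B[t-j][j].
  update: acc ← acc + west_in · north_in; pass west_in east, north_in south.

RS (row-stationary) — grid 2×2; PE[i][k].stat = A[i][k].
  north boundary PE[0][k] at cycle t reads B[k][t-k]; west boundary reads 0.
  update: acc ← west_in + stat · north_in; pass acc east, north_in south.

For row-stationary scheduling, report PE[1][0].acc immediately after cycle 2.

RS 2×2: PE[1][0] cycle-by-cycle (with neighbour feeds):
  @0  [0,0]  acc 9  |  →9  ↓3
  @0  [1,0]  acc 0  |  →0  ↓0
  @1  [0,0]  acc 15  |  →15  ↓5
  @1  [1,0]  acc 3  |  →3  ↓3
  @2  [0,0]  acc 24  |  →24  ↓8
  @2  [1,0]  acc 5  |  →5  ↓5

PE[1][0].acc = 5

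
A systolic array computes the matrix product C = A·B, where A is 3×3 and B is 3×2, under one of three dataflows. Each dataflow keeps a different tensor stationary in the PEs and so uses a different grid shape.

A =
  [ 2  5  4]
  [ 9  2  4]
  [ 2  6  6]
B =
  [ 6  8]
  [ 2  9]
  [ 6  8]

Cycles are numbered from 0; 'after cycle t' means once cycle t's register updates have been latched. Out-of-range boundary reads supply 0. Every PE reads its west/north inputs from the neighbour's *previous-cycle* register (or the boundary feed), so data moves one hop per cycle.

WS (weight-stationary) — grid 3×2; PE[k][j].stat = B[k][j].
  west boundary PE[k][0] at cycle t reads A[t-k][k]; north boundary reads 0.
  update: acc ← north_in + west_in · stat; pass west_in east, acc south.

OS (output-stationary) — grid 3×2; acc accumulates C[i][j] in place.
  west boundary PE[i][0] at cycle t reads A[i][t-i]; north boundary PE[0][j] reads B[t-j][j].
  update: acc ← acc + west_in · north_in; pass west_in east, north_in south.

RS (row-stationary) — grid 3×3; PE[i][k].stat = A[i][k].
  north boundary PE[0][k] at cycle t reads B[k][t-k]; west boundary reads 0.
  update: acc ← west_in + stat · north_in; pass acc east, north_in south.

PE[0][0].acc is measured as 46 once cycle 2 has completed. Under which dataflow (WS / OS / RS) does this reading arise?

dataflow = OS

WS [3×2] PE[0][0] across cycles:
  [0] (0,0) acc=12 (h:2 v:12)
  [1] (0,0) acc=54 (h:9 v:54)
  [2] (0,0) acc=12 (h:2 v:12)
OS [3×2] PE[0][0] across cycles:
  [0] (0,0) acc=12 (h:2 v:6)
  [1] (0,0) acc=22 (h:5 v:2)
  [2] (0,0) acc=46 (h:4 v:6)
RS [3×3] PE[0][0] across cycles:
  [0] (0,0) acc=12 (h:12 v:6)
  [1] (0,0) acc=16 (h:16 v:8)
  [2] (0,0) acc=0 (h:0 v:0)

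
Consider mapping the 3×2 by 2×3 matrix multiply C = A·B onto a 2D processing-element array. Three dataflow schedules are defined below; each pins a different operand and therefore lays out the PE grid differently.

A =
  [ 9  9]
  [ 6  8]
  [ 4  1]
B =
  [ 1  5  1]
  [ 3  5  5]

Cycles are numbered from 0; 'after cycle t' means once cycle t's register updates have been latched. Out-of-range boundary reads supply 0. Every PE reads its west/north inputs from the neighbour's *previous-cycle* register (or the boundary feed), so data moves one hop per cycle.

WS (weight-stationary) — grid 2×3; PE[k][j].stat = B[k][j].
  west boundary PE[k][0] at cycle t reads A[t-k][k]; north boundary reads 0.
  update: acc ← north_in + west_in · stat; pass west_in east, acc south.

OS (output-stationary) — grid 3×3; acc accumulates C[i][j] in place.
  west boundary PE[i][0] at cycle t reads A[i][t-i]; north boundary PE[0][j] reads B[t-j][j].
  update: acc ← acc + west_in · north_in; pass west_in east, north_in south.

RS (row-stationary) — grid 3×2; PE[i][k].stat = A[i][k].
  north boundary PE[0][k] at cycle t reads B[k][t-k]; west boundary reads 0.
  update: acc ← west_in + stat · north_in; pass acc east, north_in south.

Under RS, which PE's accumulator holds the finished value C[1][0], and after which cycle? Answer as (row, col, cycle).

Under RS, C[1][0] lands at PE[1][1]:
  t=0 PE[1][1]: acc=0 h=0 v=0
  t=1 PE[1][1]: acc=0 h=0 v=0
  t=2 PE[1][1]: acc=30 h=30 v=3

(row, col, cycle) = (1, 1, 2)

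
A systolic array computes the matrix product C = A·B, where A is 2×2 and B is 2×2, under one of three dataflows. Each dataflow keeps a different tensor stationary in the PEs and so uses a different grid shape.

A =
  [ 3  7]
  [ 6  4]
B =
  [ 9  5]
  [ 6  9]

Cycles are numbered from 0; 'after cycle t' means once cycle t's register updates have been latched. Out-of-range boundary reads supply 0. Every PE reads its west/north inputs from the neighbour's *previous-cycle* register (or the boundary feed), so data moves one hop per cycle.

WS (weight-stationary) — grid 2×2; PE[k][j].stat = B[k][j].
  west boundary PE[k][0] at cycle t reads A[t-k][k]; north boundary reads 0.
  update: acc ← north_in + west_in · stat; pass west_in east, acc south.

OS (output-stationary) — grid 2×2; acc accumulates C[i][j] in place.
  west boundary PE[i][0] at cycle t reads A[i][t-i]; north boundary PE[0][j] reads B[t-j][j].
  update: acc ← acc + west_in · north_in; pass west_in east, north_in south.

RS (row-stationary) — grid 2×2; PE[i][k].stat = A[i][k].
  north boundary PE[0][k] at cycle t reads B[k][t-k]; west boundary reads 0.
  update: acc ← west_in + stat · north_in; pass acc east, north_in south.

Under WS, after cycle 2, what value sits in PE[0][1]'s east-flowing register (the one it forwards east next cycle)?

WS 2×2: PE[0][1] cycle-by-cycle (with neighbour feeds):
  c0 r0c0: 27 / 3 / 27
  c0 r0c1: 0 / 0 / 0
  c1 r0c0: 54 / 6 / 54
  c1 r0c1: 15 / 3 / 15
  c2 r0c0: 0 / 0 / 0
  c2 r0c1: 30 / 6 / 30

register = 6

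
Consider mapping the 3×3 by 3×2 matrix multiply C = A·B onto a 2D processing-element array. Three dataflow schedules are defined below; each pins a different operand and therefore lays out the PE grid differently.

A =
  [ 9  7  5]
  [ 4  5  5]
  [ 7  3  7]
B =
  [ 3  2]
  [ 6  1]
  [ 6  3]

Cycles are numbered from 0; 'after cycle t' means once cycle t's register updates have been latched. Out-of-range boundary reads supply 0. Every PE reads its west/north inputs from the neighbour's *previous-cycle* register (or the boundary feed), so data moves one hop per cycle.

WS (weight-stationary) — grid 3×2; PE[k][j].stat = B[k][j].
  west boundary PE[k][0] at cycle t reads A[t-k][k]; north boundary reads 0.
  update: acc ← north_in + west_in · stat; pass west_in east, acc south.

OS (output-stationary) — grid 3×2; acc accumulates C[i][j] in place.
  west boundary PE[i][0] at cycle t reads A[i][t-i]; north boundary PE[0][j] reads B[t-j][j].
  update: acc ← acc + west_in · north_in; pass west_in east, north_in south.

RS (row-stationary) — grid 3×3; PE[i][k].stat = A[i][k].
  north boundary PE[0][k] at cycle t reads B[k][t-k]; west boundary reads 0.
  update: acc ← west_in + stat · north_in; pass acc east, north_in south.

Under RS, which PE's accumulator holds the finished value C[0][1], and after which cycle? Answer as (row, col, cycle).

Under RS, C[0][1] lands at PE[0][2]:
  after 0 — PE[0][2] acc=0, pass-E 0, pass-S 0
  after 1 — PE[0][2] acc=0, pass-E 0, pass-S 0
  after 2 — PE[0][2] acc=99, pass-E 99, pass-S 6
  after 3 — PE[0][2] acc=40, pass-E 40, pass-S 3

(row, col, cycle) = (0, 2, 3)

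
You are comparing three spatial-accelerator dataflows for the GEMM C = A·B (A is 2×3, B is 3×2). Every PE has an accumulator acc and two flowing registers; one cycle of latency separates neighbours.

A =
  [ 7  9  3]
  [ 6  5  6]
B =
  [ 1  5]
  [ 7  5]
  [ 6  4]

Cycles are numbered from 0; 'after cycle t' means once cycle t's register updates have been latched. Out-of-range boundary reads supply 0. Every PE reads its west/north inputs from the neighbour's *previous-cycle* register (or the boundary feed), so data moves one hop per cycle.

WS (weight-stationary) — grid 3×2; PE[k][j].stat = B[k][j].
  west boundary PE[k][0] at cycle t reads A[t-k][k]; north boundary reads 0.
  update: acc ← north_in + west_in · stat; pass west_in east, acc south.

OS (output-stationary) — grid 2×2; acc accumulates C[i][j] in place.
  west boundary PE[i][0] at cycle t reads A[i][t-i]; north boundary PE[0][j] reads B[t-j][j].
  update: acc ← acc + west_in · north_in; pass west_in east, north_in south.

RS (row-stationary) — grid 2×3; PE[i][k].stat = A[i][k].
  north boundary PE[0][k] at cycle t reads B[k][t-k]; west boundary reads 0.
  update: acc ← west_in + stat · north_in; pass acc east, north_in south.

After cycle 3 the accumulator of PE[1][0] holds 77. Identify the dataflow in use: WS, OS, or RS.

WS (3×2 grid), PE[1][0]:
  0: (1,0).acc=0  regs=<0,0>
  1: (1,0).acc=70  regs=<9,70>
  2: (1,0).acc=41  regs=<5,41>
  3: (1,0).acc=0  regs=<0,0>
OS (2×2 grid), PE[1][0]:
  0: (1,0).acc=0  regs=<0,0>
  1: (1,0).acc=6  regs=<6,1>
  2: (1,0).acc=41  regs=<5,7>
  3: (1,0).acc=77  regs=<6,6>
RS (2×3 grid), PE[1][0]:
  0: (1,0).acc=0  regs=<0,0>
  1: (1,0).acc=6  regs=<6,1>
  2: (1,0).acc=30  regs=<30,5>
  3: (1,0).acc=0  regs=<0,0>

dataflow = OS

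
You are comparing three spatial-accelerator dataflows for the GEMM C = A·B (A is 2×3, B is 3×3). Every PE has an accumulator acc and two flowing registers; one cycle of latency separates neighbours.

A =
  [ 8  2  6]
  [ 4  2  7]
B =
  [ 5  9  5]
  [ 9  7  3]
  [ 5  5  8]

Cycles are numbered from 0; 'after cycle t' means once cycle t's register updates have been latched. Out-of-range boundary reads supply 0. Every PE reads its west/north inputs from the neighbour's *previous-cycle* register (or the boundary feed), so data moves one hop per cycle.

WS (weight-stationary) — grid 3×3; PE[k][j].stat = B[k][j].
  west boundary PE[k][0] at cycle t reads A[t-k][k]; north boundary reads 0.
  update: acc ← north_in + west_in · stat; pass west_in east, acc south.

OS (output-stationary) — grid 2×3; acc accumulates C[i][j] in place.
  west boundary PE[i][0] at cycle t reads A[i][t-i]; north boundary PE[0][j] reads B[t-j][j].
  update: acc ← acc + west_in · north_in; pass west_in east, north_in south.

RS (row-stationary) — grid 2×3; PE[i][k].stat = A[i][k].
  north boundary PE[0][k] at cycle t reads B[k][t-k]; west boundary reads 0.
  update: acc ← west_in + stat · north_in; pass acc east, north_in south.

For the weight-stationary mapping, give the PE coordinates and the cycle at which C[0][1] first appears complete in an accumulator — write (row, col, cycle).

WS: C[0][1] accumulates in PE[2][1]:
  after 0 — PE[2][1] acc=0, pass-E 0, pass-S 0
  after 1 — PE[2][1] acc=0, pass-E 0, pass-S 0
  after 2 — PE[2][1] acc=0, pass-E 0, pass-S 0
  after 3 — PE[2][1] acc=116, pass-E 6, pass-S 116

(row, col, cycle) = (2, 1, 3)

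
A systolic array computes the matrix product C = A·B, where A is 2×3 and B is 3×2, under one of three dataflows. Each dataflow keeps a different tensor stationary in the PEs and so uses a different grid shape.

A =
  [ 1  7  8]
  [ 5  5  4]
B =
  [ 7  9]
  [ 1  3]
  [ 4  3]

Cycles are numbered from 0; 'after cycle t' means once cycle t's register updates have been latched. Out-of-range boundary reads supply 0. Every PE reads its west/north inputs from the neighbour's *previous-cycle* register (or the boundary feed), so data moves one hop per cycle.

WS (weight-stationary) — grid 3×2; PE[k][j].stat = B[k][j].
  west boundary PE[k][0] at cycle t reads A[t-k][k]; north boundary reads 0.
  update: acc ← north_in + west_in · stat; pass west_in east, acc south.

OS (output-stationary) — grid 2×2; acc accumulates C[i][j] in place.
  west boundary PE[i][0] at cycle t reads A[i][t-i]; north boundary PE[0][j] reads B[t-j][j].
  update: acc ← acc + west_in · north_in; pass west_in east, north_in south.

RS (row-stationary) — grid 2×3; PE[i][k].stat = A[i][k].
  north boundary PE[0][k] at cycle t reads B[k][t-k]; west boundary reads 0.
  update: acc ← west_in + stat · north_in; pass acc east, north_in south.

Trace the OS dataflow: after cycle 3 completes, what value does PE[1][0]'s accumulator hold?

OS 2×2: PE[1][0] cycle-by-cycle (with neighbour feeds):
  t=0 PE[0][0]: acc=7 h=1 v=7
  t=0 PE[1][0]: acc=0 h=0 v=0
  t=1 PE[0][0]: acc=14 h=7 v=1
  t=1 PE[1][0]: acc=35 h=5 v=7
  t=2 PE[0][0]: acc=46 h=8 v=4
  t=2 PE[1][0]: acc=40 h=5 v=1
  t=3 PE[0][0]: acc=46 h=0 v=0
  t=3 PE[1][0]: acc=56 h=4 v=4

PE[1][0].acc = 56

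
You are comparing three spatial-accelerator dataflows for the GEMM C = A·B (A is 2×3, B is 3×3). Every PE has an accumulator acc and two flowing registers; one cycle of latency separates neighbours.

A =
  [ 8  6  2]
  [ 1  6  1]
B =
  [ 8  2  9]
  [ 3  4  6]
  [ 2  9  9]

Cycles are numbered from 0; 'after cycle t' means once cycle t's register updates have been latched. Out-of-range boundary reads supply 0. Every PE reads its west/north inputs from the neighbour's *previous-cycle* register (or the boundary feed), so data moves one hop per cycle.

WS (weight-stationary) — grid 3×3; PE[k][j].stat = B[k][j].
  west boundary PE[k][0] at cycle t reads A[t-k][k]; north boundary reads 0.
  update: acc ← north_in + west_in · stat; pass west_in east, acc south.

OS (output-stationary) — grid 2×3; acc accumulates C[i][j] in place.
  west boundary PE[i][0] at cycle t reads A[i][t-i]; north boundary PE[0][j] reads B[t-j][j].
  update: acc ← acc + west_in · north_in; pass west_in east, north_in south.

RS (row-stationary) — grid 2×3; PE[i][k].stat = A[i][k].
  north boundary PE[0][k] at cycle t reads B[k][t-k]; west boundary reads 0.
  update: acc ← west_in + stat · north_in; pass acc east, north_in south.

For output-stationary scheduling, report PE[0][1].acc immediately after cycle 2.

PE[0][1].acc = 40

OS 2×3: PE[0][1] cycle-by-cycle (with neighbour feeds):
  @0  [0,0]  acc 64  |  →8  ↓8
  @0  [0,1]  acc 0  |  →0  ↓0
  @1  [0,0]  acc 82  |  →6  ↓3
  @1  [0,1]  acc 16  |  →8  ↓2
  @2  [0,0]  acc 86  |  →2  ↓2
  @2  [0,1]  acc 40  |  →6  ↓4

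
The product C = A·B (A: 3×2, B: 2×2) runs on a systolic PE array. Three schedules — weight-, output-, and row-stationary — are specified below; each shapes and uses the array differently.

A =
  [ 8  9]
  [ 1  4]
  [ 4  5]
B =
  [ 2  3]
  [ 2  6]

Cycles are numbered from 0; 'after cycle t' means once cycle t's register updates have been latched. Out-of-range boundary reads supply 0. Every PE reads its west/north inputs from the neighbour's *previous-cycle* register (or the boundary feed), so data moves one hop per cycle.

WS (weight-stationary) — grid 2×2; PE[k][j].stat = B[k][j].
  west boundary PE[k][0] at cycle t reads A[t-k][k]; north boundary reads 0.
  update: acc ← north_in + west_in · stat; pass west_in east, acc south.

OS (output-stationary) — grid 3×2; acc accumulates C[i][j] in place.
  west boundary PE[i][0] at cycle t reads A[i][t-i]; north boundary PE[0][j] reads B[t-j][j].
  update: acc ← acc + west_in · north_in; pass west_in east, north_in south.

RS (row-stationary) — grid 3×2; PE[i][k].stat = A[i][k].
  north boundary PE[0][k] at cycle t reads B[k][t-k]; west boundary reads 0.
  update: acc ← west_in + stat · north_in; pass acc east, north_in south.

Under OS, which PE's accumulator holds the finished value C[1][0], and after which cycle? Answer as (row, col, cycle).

(row, col, cycle) = (1, 0, 2)

OS — PE[1][0] is where C[1][0] collects:
  c0 r1c0: 0 / 0 / 0
  c1 r1c0: 2 / 1 / 2
  c2 r1c0: 10 / 4 / 2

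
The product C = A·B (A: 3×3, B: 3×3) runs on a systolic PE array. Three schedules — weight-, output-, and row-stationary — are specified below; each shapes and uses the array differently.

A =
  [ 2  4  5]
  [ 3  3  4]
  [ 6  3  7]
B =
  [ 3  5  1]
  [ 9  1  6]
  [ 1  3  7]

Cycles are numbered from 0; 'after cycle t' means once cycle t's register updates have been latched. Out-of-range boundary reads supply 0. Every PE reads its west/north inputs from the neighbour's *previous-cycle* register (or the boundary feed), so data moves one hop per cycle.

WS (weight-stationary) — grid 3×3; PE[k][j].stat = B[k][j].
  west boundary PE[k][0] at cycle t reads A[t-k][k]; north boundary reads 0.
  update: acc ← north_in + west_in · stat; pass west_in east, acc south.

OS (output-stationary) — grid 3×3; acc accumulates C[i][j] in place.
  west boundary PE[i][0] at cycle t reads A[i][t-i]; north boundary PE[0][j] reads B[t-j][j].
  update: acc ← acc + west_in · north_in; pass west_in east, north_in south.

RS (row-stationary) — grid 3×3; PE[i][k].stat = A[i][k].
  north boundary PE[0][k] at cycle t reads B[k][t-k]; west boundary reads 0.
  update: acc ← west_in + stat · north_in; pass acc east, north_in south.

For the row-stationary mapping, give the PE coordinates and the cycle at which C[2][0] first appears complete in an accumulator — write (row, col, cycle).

(row, col, cycle) = (2, 2, 4)

RS: C[2][0] accumulates in PE[2][2]:
  c0 r2c2: 0 / 0 / 0
  c1 r2c2: 0 / 0 / 0
  c2 r2c2: 0 / 0 / 0
  c3 r2c2: 0 / 0 / 0
  c4 r2c2: 52 / 52 / 1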